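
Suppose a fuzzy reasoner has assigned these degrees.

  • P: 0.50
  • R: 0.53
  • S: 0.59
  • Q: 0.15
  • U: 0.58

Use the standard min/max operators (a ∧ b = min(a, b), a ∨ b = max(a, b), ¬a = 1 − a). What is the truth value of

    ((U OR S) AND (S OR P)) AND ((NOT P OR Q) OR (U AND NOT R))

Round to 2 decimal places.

U OR S = max(a, b) on (0.58, 0.59) = 0.59
S OR P = max(a, b) on (0.59, 0.50) = 0.59
(U OR S) AND (S OR P) = min(a, b) on (0.59, 0.59) = 0.59
NOT P = 1 − 0.50 = 0.50
NOT P OR Q = max(a, b) on (0.50, 0.15) = 0.50
NOT R = 1 − 0.53 = 0.47
U AND NOT R = min(a, b) on (0.58, 0.47) = 0.47
(NOT P OR Q) OR (U AND NOT R) = max(a, b) on (0.50, 0.47) = 0.50
((U OR S) AND (S OR P)) AND ((NOT P OR Q) OR (U AND NOT R)) = min(a, b) on (0.59, 0.50) = 0.50

0.50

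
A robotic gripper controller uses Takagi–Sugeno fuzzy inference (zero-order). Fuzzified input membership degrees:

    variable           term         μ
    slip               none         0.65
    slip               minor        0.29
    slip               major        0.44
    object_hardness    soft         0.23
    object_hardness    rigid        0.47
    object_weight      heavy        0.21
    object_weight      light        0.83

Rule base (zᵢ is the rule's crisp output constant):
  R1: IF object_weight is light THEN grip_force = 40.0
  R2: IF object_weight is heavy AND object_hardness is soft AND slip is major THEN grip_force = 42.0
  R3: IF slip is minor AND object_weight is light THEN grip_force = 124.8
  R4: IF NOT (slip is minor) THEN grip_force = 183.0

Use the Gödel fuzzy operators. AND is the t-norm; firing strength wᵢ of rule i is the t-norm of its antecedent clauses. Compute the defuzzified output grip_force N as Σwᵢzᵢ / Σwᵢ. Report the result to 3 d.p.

R1 (z=40.0): light=0.83 → w = 0.83
R2 (z=42.0): heavy=0.21, soft=0.23, major=0.44; AND[min(a, b)] → w = 0.21
R3 (z=124.8): minor=0.29, light=0.83; AND[min(a, b)] → w = 0.29
R4 (z=183.0): ¬minor=1−0.29=0.71 → w = 0.71
Weighted average = (0.83·40.0 + 0.21·42.0 + 0.29·124.8 + 0.71·183.0) / (0.83 + 0.21 + 0.29 + 0.71)
  = 208.1420 / 2.0400 = 102.030

102.030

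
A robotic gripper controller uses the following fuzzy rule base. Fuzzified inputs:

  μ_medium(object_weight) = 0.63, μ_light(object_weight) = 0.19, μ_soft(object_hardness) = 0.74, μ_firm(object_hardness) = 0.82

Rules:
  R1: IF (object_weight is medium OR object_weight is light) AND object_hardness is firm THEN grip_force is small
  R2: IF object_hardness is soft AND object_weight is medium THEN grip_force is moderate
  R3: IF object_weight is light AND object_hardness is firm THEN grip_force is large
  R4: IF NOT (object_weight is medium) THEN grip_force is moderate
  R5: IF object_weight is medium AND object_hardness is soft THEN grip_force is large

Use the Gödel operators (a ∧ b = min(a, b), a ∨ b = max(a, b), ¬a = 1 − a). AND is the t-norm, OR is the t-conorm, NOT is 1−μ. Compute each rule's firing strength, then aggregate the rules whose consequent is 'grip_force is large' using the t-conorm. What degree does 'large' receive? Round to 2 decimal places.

R1: (medium=0.63 OR light=0.19) = 0.63; AND[min(a, b)] with firm=0.82 → w = 0.63
R2: soft=0.74, medium=0.63; AND[min(a, b)] → w = 0.63
R3: light=0.19, firm=0.82; AND[min(a, b)] → w = 0.19
R4: ¬medium=1−0.63=0.37 → w = 0.37
R5: medium=0.63, soft=0.74; AND[min(a, b)] → w = 0.63
Rules with consequent 'large': {R3, R5} → strengths 0.19, 0.63
Aggregate via t-conorm [max(a, b)]: 0.63

0.63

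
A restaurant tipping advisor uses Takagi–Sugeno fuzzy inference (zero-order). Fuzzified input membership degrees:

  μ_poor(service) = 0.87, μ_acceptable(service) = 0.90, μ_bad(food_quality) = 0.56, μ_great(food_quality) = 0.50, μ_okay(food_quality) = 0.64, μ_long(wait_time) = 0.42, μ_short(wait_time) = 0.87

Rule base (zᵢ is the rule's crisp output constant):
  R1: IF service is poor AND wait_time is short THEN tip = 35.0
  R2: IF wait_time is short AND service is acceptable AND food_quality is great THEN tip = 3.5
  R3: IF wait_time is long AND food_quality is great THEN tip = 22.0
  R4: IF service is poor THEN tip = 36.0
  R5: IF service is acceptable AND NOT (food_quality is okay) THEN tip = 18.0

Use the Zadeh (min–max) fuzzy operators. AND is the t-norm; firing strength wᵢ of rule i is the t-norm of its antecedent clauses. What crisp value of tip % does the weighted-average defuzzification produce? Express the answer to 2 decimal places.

26.24

R1 (z=35.0): poor=0.87, short=0.87; AND[min(a, b)] → w = 0.87
R2 (z=3.5): short=0.87, acceptable=0.90, great=0.50; AND[min(a, b)] → w = 0.50
R3 (z=22.0): long=0.42, great=0.50; AND[min(a, b)] → w = 0.42
R4 (z=36.0): poor=0.87 → w = 0.87
R5 (z=18.0): acceptable=0.90, ¬okay=1−0.64=0.36; AND[min(a, b)] → w = 0.36
Weighted average = (0.87·35.0 + 0.50·3.5 + 0.42·22.0 + 0.87·36.0 + 0.36·18.0) / (0.87 + 0.50 + 0.42 + 0.87 + 0.36)
  = 79.2400 / 3.0200 = 26.24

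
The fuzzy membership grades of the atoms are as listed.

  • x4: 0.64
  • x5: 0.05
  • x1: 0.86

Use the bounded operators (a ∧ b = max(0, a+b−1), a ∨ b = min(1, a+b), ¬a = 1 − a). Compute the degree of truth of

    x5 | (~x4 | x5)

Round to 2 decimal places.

0.46

~x4 = 1 − 0.64 = 0.36
~x4 | x5 = min(1, a+b) on (0.36, 0.05) = 0.41
x5 | (~x4 | x5) = min(1, a+b) on (0.05, 0.41) = 0.46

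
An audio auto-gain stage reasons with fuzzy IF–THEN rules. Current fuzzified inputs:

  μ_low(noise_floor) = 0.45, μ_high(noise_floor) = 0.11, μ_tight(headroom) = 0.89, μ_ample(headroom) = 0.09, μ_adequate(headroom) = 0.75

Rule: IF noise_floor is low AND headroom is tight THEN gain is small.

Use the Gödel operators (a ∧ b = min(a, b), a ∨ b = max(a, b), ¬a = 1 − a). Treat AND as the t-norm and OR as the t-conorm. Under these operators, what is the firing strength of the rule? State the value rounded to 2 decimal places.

0.45

firing strength: low=0.45, tight=0.89; AND[min(a, b)] → w = 0.45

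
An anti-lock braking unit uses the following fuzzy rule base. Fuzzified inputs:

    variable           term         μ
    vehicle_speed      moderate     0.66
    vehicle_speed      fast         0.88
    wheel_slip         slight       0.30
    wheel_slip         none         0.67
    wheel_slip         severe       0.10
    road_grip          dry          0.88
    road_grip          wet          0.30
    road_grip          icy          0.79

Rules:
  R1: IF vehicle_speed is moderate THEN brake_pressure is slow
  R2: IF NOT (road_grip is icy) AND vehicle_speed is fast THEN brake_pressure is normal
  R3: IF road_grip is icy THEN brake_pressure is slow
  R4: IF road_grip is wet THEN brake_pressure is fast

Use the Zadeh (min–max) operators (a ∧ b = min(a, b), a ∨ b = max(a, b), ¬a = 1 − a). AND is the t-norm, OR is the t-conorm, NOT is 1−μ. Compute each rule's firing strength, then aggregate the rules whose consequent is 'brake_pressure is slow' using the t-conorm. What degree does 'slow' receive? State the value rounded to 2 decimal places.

0.79

R1: moderate=0.66 → w = 0.66
R2: ¬icy=1−0.79=0.21, fast=0.88; AND[min(a, b)] → w = 0.21
R3: icy=0.79 → w = 0.79
R4: wet=0.30 → w = 0.30
Rules with consequent 'slow': {R1, R3} → strengths 0.66, 0.79
Aggregate via t-conorm [max(a, b)]: 0.79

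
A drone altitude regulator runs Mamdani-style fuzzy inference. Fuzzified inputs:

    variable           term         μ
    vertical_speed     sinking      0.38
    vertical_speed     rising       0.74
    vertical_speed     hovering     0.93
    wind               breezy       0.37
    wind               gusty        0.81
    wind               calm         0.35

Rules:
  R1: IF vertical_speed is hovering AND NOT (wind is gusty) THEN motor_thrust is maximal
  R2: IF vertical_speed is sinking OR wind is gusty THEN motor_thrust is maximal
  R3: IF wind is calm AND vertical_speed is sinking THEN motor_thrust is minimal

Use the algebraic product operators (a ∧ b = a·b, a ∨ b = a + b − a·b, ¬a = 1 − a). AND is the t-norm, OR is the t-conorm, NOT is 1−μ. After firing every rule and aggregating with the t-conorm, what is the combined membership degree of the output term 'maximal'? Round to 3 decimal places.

0.903

R1: hovering=0.93, ¬gusty=1−0.81=0.19; AND[a·b] → w = 0.1767
R2: sinking=0.38, gusty=0.81; OR[a + b − a·b] → w = 0.8822
R3: calm=0.35, sinking=0.38; AND[a·b] → w = 0.1330
Rules with consequent 'maximal': {R1, R2} → strengths 0.1767, 0.8822
Aggregate via t-conorm [a + b − a·b]: 0.9030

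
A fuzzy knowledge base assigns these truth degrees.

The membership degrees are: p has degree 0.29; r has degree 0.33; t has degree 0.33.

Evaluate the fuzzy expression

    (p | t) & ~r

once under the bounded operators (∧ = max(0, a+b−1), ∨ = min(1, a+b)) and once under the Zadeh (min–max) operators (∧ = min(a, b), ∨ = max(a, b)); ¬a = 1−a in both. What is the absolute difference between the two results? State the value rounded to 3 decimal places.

0.040

Under bounded:
  p | t = min(1, a+b) on (0.29, 0.33) = 0.62
  ~r = 1 − 0.33 = 0.67
  (p | t) & ~r = max(0, a+b−1) on (0.62, 0.67) = 0.29
  → value = 0.2900
Under Zadeh (min–max):
  p | t = max(a, b) on (0.29, 0.33) = 0.33
  ~r = 1 − 0.33 = 0.67
  (p | t) & ~r = min(a, b) on (0.33, 0.67) = 0.33
  → value = 0.3300
|0.2900 − 0.3300| = 0.040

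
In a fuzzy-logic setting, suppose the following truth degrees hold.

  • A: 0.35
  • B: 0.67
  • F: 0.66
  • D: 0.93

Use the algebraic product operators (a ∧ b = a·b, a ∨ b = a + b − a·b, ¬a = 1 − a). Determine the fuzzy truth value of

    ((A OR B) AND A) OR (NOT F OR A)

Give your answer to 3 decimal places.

0.689

A OR B = a + b − a·b on (0.3500, 0.6700) = 0.7855
(A OR B) AND A = a·b on (0.7855, 0.3500) = 0.2749
NOT F = 1 − 0.6600 = 0.3400
NOT F OR A = a + b − a·b on (0.3400, 0.3500) = 0.5710
((A OR B) AND A) OR (NOT F OR A) = a + b − a·b on (0.2749, 0.5710) = 0.6889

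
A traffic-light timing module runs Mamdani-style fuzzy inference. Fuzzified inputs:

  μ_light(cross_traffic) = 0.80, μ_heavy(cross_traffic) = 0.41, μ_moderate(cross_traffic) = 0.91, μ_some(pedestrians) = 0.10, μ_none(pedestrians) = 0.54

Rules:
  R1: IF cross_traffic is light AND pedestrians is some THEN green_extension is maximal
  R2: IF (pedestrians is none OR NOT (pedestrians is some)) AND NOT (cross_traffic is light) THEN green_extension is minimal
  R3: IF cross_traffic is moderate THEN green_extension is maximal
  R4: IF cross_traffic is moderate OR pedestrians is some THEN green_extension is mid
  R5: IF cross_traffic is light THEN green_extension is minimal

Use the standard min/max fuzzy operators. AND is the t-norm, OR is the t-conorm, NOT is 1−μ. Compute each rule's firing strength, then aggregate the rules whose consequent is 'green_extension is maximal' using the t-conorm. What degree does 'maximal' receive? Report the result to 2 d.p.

0.91

R1: light=0.80, some=0.10; AND[min(a, b)] → w = 0.10
R2: (none=0.54 OR ¬some=1−0.10=0.90) = 0.90; AND[min(a, b)] with ¬light=1−0.80=0.20 → w = 0.20
R3: moderate=0.91 → w = 0.91
R4: moderate=0.91, some=0.10; OR[max(a, b)] → w = 0.91
R5: light=0.80 → w = 0.80
Rules with consequent 'maximal': {R1, R3} → strengths 0.10, 0.91
Aggregate via t-conorm [max(a, b)]: 0.91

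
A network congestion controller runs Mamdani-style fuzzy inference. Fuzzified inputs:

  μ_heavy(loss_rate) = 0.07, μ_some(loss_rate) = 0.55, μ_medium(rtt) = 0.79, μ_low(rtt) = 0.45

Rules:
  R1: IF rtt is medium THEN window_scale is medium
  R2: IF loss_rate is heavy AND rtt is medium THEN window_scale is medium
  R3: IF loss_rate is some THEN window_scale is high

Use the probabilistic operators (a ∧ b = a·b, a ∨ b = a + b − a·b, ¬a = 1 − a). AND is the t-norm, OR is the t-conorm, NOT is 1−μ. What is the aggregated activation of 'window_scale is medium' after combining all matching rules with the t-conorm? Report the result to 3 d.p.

0.802

R1: medium=0.79 → w = 0.7900
R2: heavy=0.07, medium=0.79; AND[a·b] → w = 0.0553
R3: some=0.55 → w = 0.5500
Rules with consequent 'medium': {R1, R2} → strengths 0.7900, 0.0553
Aggregate via t-conorm [a + b − a·b]: 0.8016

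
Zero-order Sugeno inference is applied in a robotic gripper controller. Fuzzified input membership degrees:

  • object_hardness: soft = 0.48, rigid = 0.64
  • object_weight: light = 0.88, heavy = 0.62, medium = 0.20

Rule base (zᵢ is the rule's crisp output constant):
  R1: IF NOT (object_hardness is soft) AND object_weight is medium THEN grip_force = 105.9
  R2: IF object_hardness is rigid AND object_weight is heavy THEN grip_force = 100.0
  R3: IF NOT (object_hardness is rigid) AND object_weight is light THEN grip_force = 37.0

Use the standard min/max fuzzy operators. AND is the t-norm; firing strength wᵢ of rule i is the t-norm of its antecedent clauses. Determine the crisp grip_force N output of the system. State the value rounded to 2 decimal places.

81.78

R1 (z=105.9): ¬soft=1−0.48=0.52, medium=0.20; AND[min(a, b)] → w = 0.20
R2 (z=100.0): rigid=0.64, heavy=0.62; AND[min(a, b)] → w = 0.62
R3 (z=37.0): ¬rigid=1−0.64=0.36, light=0.88; AND[min(a, b)] → w = 0.36
Weighted average = (0.20·105.9 + 0.62·100.0 + 0.36·37.0) / (0.20 + 0.62 + 0.36)
  = 96.5000 / 1.1800 = 81.78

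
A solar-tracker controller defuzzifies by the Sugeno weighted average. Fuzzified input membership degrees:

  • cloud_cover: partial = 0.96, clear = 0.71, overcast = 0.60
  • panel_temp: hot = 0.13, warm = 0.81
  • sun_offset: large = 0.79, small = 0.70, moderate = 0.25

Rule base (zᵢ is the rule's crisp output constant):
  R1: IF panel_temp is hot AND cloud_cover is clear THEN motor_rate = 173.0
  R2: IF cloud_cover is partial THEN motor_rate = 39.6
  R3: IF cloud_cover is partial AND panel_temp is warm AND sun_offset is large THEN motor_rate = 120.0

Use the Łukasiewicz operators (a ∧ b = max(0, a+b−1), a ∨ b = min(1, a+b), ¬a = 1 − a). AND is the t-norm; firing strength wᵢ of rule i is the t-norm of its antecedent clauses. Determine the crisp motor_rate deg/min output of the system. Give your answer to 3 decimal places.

69.221

R1 (z=173.0): hot=0.13, clear=0.71; AND[max(0, a+b−1)] → w = 0.00
R2 (z=39.6): partial=0.96 → w = 0.96
R3 (z=120.0): partial=0.96, warm=0.81, large=0.79; AND[max(0, a+b−1)] → w = 0.56
Weighted average = (0.00·173.0 + 0.96·39.6 + 0.56·120.0) / (0.00 + 0.96 + 0.56)
  = 105.2160 / 1.5200 = 69.221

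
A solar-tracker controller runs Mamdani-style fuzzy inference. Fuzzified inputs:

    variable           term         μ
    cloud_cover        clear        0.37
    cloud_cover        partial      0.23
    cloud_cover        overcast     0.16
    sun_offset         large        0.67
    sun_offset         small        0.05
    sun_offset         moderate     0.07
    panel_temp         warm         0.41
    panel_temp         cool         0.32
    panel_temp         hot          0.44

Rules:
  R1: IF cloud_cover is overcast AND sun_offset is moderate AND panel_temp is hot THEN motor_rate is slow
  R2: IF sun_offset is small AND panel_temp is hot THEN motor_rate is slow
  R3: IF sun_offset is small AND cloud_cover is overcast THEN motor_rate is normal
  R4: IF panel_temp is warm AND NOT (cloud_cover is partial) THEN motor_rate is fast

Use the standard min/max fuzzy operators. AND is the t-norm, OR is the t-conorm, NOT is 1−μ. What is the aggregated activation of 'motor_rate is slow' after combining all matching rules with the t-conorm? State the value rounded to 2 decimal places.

0.07

R1: overcast=0.16, moderate=0.07, hot=0.44; AND[min(a, b)] → w = 0.07
R2: small=0.05, hot=0.44; AND[min(a, b)] → w = 0.05
R3: small=0.05, overcast=0.16; AND[min(a, b)] → w = 0.05
R4: warm=0.41, ¬partial=1−0.23=0.77; AND[min(a, b)] → w = 0.41
Rules with consequent 'slow': {R1, R2} → strengths 0.07, 0.05
Aggregate via t-conorm [max(a, b)]: 0.07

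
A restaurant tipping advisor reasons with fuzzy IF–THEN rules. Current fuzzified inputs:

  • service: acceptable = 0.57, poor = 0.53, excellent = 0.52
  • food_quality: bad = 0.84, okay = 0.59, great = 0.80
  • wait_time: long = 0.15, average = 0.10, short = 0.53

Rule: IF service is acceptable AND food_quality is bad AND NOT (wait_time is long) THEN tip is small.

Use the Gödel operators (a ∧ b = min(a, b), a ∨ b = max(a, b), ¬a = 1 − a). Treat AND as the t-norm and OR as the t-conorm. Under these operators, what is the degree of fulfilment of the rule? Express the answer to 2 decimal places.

0.57

firing strength: acceptable=0.57, bad=0.84, ¬long=1−0.15=0.85; AND[min(a, b)] → w = 0.57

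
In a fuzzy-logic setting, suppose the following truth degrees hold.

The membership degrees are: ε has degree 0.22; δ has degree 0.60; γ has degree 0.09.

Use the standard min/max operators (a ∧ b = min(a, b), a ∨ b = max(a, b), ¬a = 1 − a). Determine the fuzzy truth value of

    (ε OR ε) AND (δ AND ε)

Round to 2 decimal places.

0.22

ε OR ε = max(a, b) on (0.22, 0.22) = 0.22
δ AND ε = min(a, b) on (0.60, 0.22) = 0.22
(ε OR ε) AND (δ AND ε) = min(a, b) on (0.22, 0.22) = 0.22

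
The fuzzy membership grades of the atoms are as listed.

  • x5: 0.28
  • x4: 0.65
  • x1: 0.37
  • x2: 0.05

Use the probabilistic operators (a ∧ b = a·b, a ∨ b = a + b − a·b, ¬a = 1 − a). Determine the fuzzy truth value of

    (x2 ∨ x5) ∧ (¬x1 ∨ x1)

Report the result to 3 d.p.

0.242

x2 ∨ x5 = a + b − a·b on (0.0500, 0.2800) = 0.3160
¬x1 = 1 − 0.3700 = 0.6300
¬x1 ∨ x1 = a + b − a·b on (0.6300, 0.3700) = 0.7669
(x2 ∨ x5) ∧ (¬x1 ∨ x1) = a·b on (0.3160, 0.7669) = 0.2423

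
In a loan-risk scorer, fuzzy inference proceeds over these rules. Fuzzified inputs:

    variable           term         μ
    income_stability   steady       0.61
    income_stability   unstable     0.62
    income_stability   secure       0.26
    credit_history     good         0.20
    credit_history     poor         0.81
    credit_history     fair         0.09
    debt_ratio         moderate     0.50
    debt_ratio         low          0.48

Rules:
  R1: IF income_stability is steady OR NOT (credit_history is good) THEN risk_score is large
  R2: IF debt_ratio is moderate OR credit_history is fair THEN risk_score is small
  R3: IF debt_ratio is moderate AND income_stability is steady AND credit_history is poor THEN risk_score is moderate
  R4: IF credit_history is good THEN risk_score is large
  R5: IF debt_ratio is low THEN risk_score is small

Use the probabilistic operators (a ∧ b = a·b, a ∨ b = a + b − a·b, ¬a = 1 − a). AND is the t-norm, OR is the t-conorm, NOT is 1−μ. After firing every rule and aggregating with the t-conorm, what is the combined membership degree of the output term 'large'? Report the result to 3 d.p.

0.938

R1: steady=0.61, ¬good=1−0.20=0.80; OR[a + b − a·b] → w = 0.9220
R2: moderate=0.50, fair=0.09; OR[a + b − a·b] → w = 0.5450
R3: moderate=0.50, steady=0.61, poor=0.81; AND[a·b] → w = 0.2471
R4: good=0.20 → w = 0.2000
R5: low=0.48 → w = 0.4800
Rules with consequent 'large': {R1, R4} → strengths 0.9220, 0.2000
Aggregate via t-conorm [a + b − a·b]: 0.9376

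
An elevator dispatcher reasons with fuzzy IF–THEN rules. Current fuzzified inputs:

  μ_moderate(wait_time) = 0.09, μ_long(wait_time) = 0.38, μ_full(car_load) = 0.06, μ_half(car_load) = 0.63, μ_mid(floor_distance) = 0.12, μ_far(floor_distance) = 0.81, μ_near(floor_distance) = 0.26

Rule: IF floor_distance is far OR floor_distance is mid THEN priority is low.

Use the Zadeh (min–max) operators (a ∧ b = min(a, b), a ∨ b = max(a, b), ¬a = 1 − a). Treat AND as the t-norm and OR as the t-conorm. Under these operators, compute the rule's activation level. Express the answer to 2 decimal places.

firing strength: far=0.81, mid=0.12; OR[max(a, b)] → w = 0.81

0.81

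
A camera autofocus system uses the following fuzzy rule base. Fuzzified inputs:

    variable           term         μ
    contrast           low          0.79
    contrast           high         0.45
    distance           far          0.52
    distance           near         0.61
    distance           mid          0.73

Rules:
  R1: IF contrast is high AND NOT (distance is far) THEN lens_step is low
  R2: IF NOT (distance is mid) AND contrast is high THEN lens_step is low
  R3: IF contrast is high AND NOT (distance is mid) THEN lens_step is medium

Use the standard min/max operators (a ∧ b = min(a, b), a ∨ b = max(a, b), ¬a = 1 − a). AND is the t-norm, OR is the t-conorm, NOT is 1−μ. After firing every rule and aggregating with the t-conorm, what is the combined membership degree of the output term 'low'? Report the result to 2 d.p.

0.45

R1: high=0.45, ¬far=1−0.52=0.48; AND[min(a, b)] → w = 0.45
R2: ¬mid=1−0.73=0.27, high=0.45; AND[min(a, b)] → w = 0.27
R3: high=0.45, ¬mid=1−0.73=0.27; AND[min(a, b)] → w = 0.27
Rules with consequent 'low': {R1, R2} → strengths 0.45, 0.27
Aggregate via t-conorm [max(a, b)]: 0.45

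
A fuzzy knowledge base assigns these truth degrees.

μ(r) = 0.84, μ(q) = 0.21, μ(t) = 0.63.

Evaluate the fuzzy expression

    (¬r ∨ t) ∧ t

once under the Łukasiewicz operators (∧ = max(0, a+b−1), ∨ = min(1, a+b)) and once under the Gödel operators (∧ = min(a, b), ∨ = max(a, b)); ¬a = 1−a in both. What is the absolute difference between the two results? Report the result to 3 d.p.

0.210

Under Łukasiewicz:
  ¬r = 1 − 0.84 = 0.16
  ¬r ∨ t = min(1, a+b) on (0.16, 0.63) = 0.79
  (¬r ∨ t) ∧ t = max(0, a+b−1) on (0.79, 0.63) = 0.42
  → value = 0.4200
Under Gödel:
  ¬r = 1 − 0.84 = 0.16
  ¬r ∨ t = max(a, b) on (0.16, 0.63) = 0.63
  (¬r ∨ t) ∧ t = min(a, b) on (0.63, 0.63) = 0.63
  → value = 0.6300
|0.4200 − 0.6300| = 0.210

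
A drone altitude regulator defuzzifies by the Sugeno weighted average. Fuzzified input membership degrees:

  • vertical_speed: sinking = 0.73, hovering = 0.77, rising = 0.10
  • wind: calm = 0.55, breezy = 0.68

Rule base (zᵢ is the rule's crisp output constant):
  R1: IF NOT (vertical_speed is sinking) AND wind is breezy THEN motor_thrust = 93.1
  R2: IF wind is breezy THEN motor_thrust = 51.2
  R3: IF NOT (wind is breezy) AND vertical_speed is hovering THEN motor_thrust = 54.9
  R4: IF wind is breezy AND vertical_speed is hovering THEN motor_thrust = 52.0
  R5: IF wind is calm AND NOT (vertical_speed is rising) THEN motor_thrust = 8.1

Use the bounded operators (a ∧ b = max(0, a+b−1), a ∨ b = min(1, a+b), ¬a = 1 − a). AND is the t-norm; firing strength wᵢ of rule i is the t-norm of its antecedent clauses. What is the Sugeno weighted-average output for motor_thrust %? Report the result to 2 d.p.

R1 (z=93.1): ¬sinking=1−0.73=0.27, breezy=0.68; AND[max(0, a+b−1)] → w = 0.00
R2 (z=51.2): breezy=0.68 → w = 0.68
R3 (z=54.9): ¬breezy=1−0.68=0.32, hovering=0.77; AND[max(0, a+b−1)] → w = 0.09
R4 (z=52.0): breezy=0.68, hovering=0.77; AND[max(0, a+b−1)] → w = 0.45
R5 (z=8.1): calm=0.55, ¬rising=1−0.10=0.90; AND[max(0, a+b−1)] → w = 0.45
Weighted average = (0.00·93.1 + 0.68·51.2 + 0.09·54.9 + 0.45·52.0 + 0.45·8.1) / (0.00 + 0.68 + 0.09 + 0.45 + 0.45)
  = 66.8020 / 1.6700 = 40.00

40.00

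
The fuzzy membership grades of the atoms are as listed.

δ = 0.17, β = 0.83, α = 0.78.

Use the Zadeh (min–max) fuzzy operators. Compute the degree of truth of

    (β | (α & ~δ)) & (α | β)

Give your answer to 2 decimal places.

~δ = 1 − 0.17 = 0.83
α & ~δ = min(a, b) on (0.78, 0.83) = 0.78
β | (α & ~δ) = max(a, b) on (0.83, 0.78) = 0.83
α | β = max(a, b) on (0.78, 0.83) = 0.83
(β | (α & ~δ)) & (α | β) = min(a, b) on (0.83, 0.83) = 0.83

0.83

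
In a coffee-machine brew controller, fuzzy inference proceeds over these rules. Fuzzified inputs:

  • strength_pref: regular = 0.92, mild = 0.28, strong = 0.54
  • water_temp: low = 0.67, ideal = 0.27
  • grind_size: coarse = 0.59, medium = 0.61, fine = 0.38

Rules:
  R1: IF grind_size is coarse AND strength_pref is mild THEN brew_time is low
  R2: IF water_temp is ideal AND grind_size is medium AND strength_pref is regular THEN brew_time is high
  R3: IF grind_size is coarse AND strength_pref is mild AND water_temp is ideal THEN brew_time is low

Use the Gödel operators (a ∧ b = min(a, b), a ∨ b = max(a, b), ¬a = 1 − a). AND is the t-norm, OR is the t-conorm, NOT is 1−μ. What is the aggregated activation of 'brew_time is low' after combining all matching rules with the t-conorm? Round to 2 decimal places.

R1: coarse=0.59, mild=0.28; AND[min(a, b)] → w = 0.28
R2: ideal=0.27, medium=0.61, regular=0.92; AND[min(a, b)] → w = 0.27
R3: coarse=0.59, mild=0.28, ideal=0.27; AND[min(a, b)] → w = 0.27
Rules with consequent 'low': {R1, R3} → strengths 0.28, 0.27
Aggregate via t-conorm [max(a, b)]: 0.28

0.28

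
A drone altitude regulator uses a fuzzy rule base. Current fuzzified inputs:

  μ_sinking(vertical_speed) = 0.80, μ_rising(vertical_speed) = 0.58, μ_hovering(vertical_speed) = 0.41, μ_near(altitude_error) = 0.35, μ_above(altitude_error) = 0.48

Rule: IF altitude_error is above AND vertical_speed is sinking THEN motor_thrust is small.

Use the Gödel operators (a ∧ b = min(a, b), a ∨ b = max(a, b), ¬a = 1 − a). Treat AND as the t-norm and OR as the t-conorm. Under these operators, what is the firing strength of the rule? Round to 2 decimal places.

0.48

firing strength: above=0.48, sinking=0.80; AND[min(a, b)] → w = 0.48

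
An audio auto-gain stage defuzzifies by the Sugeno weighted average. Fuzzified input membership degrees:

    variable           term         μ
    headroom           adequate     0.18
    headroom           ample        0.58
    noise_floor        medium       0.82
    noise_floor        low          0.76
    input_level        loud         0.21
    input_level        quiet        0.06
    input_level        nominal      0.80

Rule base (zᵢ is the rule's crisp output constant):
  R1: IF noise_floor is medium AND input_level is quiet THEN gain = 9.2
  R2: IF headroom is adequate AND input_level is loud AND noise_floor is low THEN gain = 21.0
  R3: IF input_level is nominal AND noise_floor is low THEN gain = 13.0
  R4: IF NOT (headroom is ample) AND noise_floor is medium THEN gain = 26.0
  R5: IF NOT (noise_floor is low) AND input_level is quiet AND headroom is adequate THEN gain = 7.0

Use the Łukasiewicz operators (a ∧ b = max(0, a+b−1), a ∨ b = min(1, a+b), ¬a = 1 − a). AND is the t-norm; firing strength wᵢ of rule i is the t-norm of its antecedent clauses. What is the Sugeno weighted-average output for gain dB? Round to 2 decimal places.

R1 (z=9.2): medium=0.82, quiet=0.06; AND[max(0, a+b−1)] → w = 0.00
R2 (z=21.0): adequate=0.18, loud=0.21, low=0.76; AND[max(0, a+b−1)] → w = 0.00
R3 (z=13.0): nominal=0.80, low=0.76; AND[max(0, a+b−1)] → w = 0.56
R4 (z=26.0): ¬ample=1−0.58=0.42, medium=0.82; AND[max(0, a+b−1)] → w = 0.24
R5 (z=7.0): ¬low=1−0.76=0.24, quiet=0.06, adequate=0.18; AND[max(0, a+b−1)] → w = 0.00
Weighted average = (0.00·9.2 + 0.00·21.0 + 0.56·13.0 + 0.24·26.0 + 0.00·7.0) / (0.00 + 0.00 + 0.56 + 0.24 + 0.00)
  = 13.5200 / 0.8000 = 16.90

16.90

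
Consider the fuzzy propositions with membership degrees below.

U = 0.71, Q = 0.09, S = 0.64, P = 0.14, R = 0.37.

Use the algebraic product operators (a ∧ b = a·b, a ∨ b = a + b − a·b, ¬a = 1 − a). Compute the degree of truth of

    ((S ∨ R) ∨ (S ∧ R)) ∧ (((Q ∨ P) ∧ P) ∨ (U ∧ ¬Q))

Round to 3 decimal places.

0.543

S ∨ R = a + b − a·b on (0.6400, 0.3700) = 0.7732
S ∧ R = a·b on (0.6400, 0.3700) = 0.2368
(S ∨ R) ∨ (S ∧ R) = a + b − a·b on (0.7732, 0.2368) = 0.8269
Q ∨ P = a + b − a·b on (0.0900, 0.1400) = 0.2174
(Q ∨ P) ∧ P = a·b on (0.2174, 0.1400) = 0.0304
¬Q = 1 − 0.0900 = 0.9100
U ∧ ¬Q = a·b on (0.7100, 0.9100) = 0.6461
((Q ∨ P) ∧ P) ∨ (U ∧ ¬Q) = a + b − a·b on (0.0304, 0.6461) = 0.6569
((S ∨ R) ∨ (S ∧ R)) ∧ (((Q ∨ P) ∧ P) ∨ (U ∧ ¬Q)) = a·b on (0.8269, 0.6569) = 0.5432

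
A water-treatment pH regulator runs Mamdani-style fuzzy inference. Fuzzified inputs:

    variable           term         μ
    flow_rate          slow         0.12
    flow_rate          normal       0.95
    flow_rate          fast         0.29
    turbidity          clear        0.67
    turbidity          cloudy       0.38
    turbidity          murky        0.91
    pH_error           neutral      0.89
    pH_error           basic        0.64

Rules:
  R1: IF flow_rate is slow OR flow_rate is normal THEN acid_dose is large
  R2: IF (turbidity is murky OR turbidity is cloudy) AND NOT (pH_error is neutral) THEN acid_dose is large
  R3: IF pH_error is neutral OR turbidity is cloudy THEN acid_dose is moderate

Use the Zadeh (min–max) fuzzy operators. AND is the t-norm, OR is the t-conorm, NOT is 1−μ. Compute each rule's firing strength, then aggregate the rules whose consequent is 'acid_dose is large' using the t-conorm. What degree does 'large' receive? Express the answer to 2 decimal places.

R1: slow=0.12, normal=0.95; OR[max(a, b)] → w = 0.95
R2: (murky=0.91 OR cloudy=0.38) = 0.91; AND[min(a, b)] with ¬neutral=1−0.89=0.11 → w = 0.11
R3: neutral=0.89, cloudy=0.38; OR[max(a, b)] → w = 0.89
Rules with consequent 'large': {R1, R2} → strengths 0.95, 0.11
Aggregate via t-conorm [max(a, b)]: 0.95

0.95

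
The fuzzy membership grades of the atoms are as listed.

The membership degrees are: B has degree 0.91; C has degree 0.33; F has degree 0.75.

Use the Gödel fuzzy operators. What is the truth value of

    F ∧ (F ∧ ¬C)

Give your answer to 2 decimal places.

0.67

¬C = 1 − 0.33 = 0.67
F ∧ ¬C = min(a, b) on (0.75, 0.67) = 0.67
F ∧ (F ∧ ¬C) = min(a, b) on (0.75, 0.67) = 0.67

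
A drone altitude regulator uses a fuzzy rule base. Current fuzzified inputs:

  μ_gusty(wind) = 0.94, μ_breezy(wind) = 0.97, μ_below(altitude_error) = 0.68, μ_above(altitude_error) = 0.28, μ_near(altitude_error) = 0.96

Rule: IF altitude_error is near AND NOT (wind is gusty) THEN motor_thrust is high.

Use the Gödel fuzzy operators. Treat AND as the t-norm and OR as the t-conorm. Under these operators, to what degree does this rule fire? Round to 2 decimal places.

0.06

firing strength: near=0.96, ¬gusty=1−0.94=0.06; AND[min(a, b)] → w = 0.06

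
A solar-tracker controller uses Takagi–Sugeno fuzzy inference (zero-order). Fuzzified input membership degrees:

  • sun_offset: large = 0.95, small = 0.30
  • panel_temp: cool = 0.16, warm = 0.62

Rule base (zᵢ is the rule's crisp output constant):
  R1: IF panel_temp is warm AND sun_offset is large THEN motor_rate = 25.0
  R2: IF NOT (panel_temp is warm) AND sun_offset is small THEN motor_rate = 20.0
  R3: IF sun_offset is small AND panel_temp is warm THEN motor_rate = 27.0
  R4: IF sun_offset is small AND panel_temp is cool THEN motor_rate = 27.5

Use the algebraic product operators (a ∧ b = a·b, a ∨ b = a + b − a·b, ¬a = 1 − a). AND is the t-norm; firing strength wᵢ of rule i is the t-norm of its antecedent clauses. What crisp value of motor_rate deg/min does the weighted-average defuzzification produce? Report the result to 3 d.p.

24.917

R1 (z=25.0): warm=0.62, large=0.95; AND[a·b] → w = 0.5890
R2 (z=20.0): ¬warm=1−0.62=0.38, small=0.30; AND[a·b] → w = 0.1140
R3 (z=27.0): small=0.30, warm=0.62; AND[a·b] → w = 0.1860
R4 (z=27.5): small=0.30, cool=0.16; AND[a·b] → w = 0.0480
Weighted average = (0.5890·25.0 + 0.1140·20.0 + 0.1860·27.0 + 0.0480·27.5) / (0.5890 + 0.1140 + 0.1860 + 0.0480)
  = 23.3470 / 0.9370 = 24.917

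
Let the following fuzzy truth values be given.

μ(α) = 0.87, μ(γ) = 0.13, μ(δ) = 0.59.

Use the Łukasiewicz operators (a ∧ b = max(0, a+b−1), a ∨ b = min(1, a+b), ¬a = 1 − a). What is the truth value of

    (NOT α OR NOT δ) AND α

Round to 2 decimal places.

0.41

NOT α = 1 − 0.87 = 0.13
NOT δ = 1 − 0.59 = 0.41
NOT α OR NOT δ = min(1, a+b) on (0.13, 0.41) = 0.54
(NOT α OR NOT δ) AND α = max(0, a+b−1) on (0.54, 0.87) = 0.41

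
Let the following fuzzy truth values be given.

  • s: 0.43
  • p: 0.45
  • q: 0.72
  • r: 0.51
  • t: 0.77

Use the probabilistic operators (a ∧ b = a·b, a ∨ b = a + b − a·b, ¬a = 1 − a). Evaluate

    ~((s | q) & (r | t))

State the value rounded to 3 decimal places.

0.254

s | q = a + b − a·b on (0.4300, 0.7200) = 0.8404
r | t = a + b − a·b on (0.5100, 0.7700) = 0.8873
(s | q) & (r | t) = a·b on (0.8404, 0.8873) = 0.7457
~((s | q) & (r | t)) = 1 − 0.7457 = 0.2543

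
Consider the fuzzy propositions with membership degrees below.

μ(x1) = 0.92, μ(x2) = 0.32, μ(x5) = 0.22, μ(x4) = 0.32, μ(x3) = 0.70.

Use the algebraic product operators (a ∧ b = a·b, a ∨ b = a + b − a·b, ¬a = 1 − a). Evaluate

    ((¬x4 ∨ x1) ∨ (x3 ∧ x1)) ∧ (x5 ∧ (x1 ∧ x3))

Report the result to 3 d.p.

0.140

¬x4 = 1 − 0.3200 = 0.6800
¬x4 ∨ x1 = a + b − a·b on (0.6800, 0.9200) = 0.9744
x3 ∧ x1 = a·b on (0.7000, 0.9200) = 0.6440
(¬x4 ∨ x1) ∨ (x3 ∧ x1) = a + b − a·b on (0.9744, 0.6440) = 0.9909
x1 ∧ x3 = a·b on (0.9200, 0.7000) = 0.6440
x5 ∧ (x1 ∧ x3) = a·b on (0.2200, 0.6440) = 0.1417
((¬x4 ∨ x1) ∨ (x3 ∧ x1)) ∧ (x5 ∧ (x1 ∧ x3)) = a·b on (0.9909, 0.1417) = 0.1404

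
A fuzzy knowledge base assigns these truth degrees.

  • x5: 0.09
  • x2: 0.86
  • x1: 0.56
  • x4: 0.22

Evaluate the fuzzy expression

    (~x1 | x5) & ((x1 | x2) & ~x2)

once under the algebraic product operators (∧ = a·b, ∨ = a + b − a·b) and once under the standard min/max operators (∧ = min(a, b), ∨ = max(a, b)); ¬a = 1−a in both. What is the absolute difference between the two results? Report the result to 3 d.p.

Under algebraic product:
  ~x1 = 1 − 0.5600 = 0.4400
  ~x1 | x5 = a + b − a·b on (0.4400, 0.0900) = 0.4904
  x1 | x2 = a + b − a·b on (0.5600, 0.8600) = 0.9384
  ~x2 = 1 − 0.8600 = 0.1400
  (x1 | x2) & ~x2 = a·b on (0.9384, 0.1400) = 0.1314
  (~x1 | x5) & ((x1 | x2) & ~x2) = a·b on (0.4904, 0.1314) = 0.0644
  → value = 0.0644
Under standard min/max:
  ~x1 = 1 − 0.56 = 0.44
  ~x1 | x5 = max(a, b) on (0.44, 0.09) = 0.44
  x1 | x2 = max(a, b) on (0.56, 0.86) = 0.86
  ~x2 = 1 − 0.86 = 0.14
  (x1 | x2) & ~x2 = min(a, b) on (0.86, 0.14) = 0.14
  (~x1 | x5) & ((x1 | x2) & ~x2) = min(a, b) on (0.44, 0.14) = 0.14
  → value = 0.1400
|0.0644 − 0.1400| = 0.076

0.076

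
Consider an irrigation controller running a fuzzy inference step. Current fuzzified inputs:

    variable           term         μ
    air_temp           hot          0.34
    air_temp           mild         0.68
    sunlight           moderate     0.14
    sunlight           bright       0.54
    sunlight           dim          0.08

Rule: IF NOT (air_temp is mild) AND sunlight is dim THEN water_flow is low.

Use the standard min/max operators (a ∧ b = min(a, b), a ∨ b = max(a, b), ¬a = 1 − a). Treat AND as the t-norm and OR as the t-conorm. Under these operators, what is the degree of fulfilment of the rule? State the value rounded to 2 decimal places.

firing strength: ¬mild=1−0.68=0.32, dim=0.08; AND[min(a, b)] → w = 0.08

0.08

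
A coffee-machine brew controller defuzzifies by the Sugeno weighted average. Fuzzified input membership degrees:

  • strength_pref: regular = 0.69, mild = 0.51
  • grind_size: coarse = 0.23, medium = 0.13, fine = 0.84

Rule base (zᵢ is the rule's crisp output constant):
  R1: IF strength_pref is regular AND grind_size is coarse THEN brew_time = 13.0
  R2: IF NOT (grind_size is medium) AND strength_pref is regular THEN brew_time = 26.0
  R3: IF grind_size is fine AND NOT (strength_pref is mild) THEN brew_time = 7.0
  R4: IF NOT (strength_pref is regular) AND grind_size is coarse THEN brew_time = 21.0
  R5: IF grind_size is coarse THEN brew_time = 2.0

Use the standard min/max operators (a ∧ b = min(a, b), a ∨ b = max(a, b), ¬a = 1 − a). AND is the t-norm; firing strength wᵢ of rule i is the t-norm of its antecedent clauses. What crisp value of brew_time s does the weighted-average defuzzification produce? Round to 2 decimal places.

R1 (z=13.0): regular=0.69, coarse=0.23; AND[min(a, b)] → w = 0.23
R2 (z=26.0): ¬medium=1−0.13=0.87, regular=0.69; AND[min(a, b)] → w = 0.69
R3 (z=7.0): fine=0.84, ¬mild=1−0.51=0.49; AND[min(a, b)] → w = 0.49
R4 (z=21.0): ¬regular=1−0.69=0.31, coarse=0.23; AND[min(a, b)] → w = 0.23
R5 (z=2.0): coarse=0.23 → w = 0.23
Weighted average = (0.23·13.0 + 0.69·26.0 + 0.49·7.0 + 0.23·21.0 + 0.23·2.0) / (0.23 + 0.69 + 0.49 + 0.23 + 0.23)
  = 29.6500 / 1.8700 = 15.86

15.86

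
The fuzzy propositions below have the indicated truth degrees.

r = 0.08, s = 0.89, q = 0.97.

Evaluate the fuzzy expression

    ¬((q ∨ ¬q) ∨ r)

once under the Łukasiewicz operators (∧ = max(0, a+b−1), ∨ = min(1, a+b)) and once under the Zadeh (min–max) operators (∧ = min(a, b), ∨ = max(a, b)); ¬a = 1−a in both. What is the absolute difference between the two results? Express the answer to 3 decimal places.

0.030

Under Łukasiewicz:
  ¬q = 1 − 0.97 = 0.03
  q ∨ ¬q = min(1, a+b) on (0.97, 0.03) = 1.00
  (q ∨ ¬q) ∨ r = min(1, a+b) on (1.00, 0.08) = 1.00
  ¬((q ∨ ¬q) ∨ r) = 1 − 1.00 = 0.00
  → value = 0.0000
Under Zadeh (min–max):
  ¬q = 1 − 0.97 = 0.03
  q ∨ ¬q = max(a, b) on (0.97, 0.03) = 0.97
  (q ∨ ¬q) ∨ r = max(a, b) on (0.97, 0.08) = 0.97
  ¬((q ∨ ¬q) ∨ r) = 1 − 0.97 = 0.03
  → value = 0.0300
|0.0000 − 0.0300| = 0.030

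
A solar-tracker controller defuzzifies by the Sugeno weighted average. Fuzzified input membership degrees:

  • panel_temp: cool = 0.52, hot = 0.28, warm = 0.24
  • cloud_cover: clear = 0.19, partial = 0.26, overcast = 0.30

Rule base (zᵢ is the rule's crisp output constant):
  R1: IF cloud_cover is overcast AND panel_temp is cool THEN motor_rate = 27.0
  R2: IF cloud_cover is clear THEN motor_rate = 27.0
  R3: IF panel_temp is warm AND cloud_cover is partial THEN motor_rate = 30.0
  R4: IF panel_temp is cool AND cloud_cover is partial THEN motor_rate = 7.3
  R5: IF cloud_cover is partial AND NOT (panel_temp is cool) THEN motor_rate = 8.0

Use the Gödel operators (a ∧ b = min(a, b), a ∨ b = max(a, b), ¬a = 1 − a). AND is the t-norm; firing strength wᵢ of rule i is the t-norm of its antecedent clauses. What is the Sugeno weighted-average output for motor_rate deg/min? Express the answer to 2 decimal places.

19.53

R1 (z=27.0): overcast=0.30, cool=0.52; AND[min(a, b)] → w = 0.30
R2 (z=27.0): clear=0.19 → w = 0.19
R3 (z=30.0): warm=0.24, partial=0.26; AND[min(a, b)] → w = 0.24
R4 (z=7.3): cool=0.52, partial=0.26; AND[min(a, b)] → w = 0.26
R5 (z=8.0): partial=0.26, ¬cool=1−0.52=0.48; AND[min(a, b)] → w = 0.26
Weighted average = (0.30·27.0 + 0.19·27.0 + 0.24·30.0 + 0.26·7.3 + 0.26·8.0) / (0.30 + 0.19 + 0.24 + 0.26 + 0.26)
  = 24.4080 / 1.2500 = 19.53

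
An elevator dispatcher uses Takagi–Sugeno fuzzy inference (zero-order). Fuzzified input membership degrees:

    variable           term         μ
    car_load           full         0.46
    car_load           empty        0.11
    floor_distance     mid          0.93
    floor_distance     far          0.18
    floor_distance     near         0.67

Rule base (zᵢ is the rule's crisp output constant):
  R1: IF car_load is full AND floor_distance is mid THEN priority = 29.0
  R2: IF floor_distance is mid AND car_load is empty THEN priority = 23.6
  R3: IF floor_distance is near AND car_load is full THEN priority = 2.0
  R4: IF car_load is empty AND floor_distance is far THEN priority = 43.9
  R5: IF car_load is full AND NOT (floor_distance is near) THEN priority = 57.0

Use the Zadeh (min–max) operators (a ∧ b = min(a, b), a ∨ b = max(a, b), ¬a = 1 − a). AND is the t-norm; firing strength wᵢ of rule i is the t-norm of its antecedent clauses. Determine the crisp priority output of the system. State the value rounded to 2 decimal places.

27.55

R1 (z=29.0): full=0.46, mid=0.93; AND[min(a, b)] → w = 0.46
R2 (z=23.6): mid=0.93, empty=0.11; AND[min(a, b)] → w = 0.11
R3 (z=2.0): near=0.67, full=0.46; AND[min(a, b)] → w = 0.46
R4 (z=43.9): empty=0.11, far=0.18; AND[min(a, b)] → w = 0.11
R5 (z=57.0): full=0.46, ¬near=1−0.67=0.33; AND[min(a, b)] → w = 0.33
Weighted average = (0.46·29.0 + 0.11·23.6 + 0.46·2.0 + 0.11·43.9 + 0.33·57.0) / (0.46 + 0.11 + 0.46 + 0.11 + 0.33)
  = 40.4950 / 1.4700 = 27.55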